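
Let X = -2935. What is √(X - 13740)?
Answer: 5*I*√667 ≈ 129.13*I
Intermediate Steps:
√(X - 13740) = √(-2935 - 13740) = √(-16675) = 5*I*√667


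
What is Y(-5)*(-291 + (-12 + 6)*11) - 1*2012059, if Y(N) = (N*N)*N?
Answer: -1967434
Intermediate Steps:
Y(N) = N**3 (Y(N) = N**2*N = N**3)
Y(-5)*(-291 + (-12 + 6)*11) - 1*2012059 = (-5)**3*(-291 + (-12 + 6)*11) - 1*2012059 = -125*(-291 - 6*11) - 2012059 = -125*(-291 - 66) - 2012059 = -125*(-357) - 2012059 = 44625 - 2012059 = -1967434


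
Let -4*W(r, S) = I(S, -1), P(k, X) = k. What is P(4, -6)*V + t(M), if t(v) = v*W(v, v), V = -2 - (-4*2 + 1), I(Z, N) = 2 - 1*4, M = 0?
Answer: 20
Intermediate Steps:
I(Z, N) = -2 (I(Z, N) = 2 - 4 = -2)
W(r, S) = ½ (W(r, S) = -¼*(-2) = ½)
V = 5 (V = -2 - (-8 + 1) = -2 - 1*(-7) = -2 + 7 = 5)
t(v) = v/2 (t(v) = v*(½) = v/2)
P(4, -6)*V + t(M) = 4*5 + (½)*0 = 20 + 0 = 20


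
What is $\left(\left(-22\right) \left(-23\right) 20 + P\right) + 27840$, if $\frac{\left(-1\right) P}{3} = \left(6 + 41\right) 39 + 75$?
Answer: $32236$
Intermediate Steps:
$P = -5724$ ($P = - 3 \left(\left(6 + 41\right) 39 + 75\right) = - 3 \left(47 \cdot 39 + 75\right) = - 3 \left(1833 + 75\right) = \left(-3\right) 1908 = -5724$)
$\left(\left(-22\right) \left(-23\right) 20 + P\right) + 27840 = \left(\left(-22\right) \left(-23\right) 20 - 5724\right) + 27840 = \left(506 \cdot 20 - 5724\right) + 27840 = \left(10120 - 5724\right) + 27840 = 4396 + 27840 = 32236$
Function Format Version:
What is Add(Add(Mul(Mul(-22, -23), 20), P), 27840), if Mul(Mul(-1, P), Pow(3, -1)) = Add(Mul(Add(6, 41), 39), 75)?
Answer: 32236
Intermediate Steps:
P = -5724 (P = Mul(-3, Add(Mul(Add(6, 41), 39), 75)) = Mul(-3, Add(Mul(47, 39), 75)) = Mul(-3, Add(1833, 75)) = Mul(-3, 1908) = -5724)
Add(Add(Mul(Mul(-22, -23), 20), P), 27840) = Add(Add(Mul(Mul(-22, -23), 20), -5724), 27840) = Add(Add(Mul(506, 20), -5724), 27840) = Add(Add(10120, -5724), 27840) = Add(4396, 27840) = 32236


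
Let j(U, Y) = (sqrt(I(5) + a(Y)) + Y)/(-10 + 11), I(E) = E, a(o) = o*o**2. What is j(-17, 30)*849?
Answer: 25470 + 849*sqrt(27005) ≈ 1.6499e+5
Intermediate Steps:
a(o) = o**3
j(U, Y) = Y + sqrt(5 + Y**3) (j(U, Y) = (sqrt(5 + Y**3) + Y)/(-10 + 11) = (Y + sqrt(5 + Y**3))/1 = (Y + sqrt(5 + Y**3))*1 = Y + sqrt(5 + Y**3))
j(-17, 30)*849 = (30 + sqrt(5 + 30**3))*849 = (30 + sqrt(5 + 27000))*849 = (30 + sqrt(27005))*849 = 25470 + 849*sqrt(27005)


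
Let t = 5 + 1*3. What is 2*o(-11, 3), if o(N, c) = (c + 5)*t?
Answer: 128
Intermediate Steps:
t = 8 (t = 5 + 3 = 8)
o(N, c) = 40 + 8*c (o(N, c) = (c + 5)*8 = (5 + c)*8 = 40 + 8*c)
2*o(-11, 3) = 2*(40 + 8*3) = 2*(40 + 24) = 2*64 = 128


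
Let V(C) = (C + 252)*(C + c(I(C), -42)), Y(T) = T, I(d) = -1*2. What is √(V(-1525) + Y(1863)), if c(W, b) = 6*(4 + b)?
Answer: 2*√558358 ≈ 1494.5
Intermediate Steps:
I(d) = -2
c(W, b) = 24 + 6*b
V(C) = (-228 + C)*(252 + C) (V(C) = (C + 252)*(C + (24 + 6*(-42))) = (252 + C)*(C + (24 - 252)) = (252 + C)*(C - 228) = (252 + C)*(-228 + C) = (-228 + C)*(252 + C))
√(V(-1525) + Y(1863)) = √((-57456 + (-1525)² + 24*(-1525)) + 1863) = √((-57456 + 2325625 - 36600) + 1863) = √(2231569 + 1863) = √2233432 = 2*√558358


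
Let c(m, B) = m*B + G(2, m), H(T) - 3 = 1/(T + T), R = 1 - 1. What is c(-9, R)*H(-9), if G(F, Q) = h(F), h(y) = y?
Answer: 53/9 ≈ 5.8889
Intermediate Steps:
R = 0
G(F, Q) = F
H(T) = 3 + 1/(2*T) (H(T) = 3 + 1/(T + T) = 3 + 1/(2*T))
c(m, B) = 2 + B*m (c(m, B) = m*B + 2 = B*m + 2 = 2 + B*m)
c(-9, R)*H(-9) = (2 + 0*(-9))*(3 + (½)/(-9)) = (2 + 0)*(3 + (½)*(-⅑)) = 2*(3 - 1/18) = 2*(53/18) = 53/9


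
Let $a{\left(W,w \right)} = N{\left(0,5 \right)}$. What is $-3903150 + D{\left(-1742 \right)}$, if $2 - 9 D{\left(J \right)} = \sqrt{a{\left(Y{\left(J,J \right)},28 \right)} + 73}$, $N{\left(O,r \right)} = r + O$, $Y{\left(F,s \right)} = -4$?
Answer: $- \frac{35128348}{9} - \frac{\sqrt{78}}{9} \approx -3.9032 \cdot 10^{6}$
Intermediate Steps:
$N{\left(O,r \right)} = O + r$
$a{\left(W,w \right)} = 5$ ($a{\left(W,w \right)} = 0 + 5 = 5$)
$D{\left(J \right)} = \frac{2}{9} - \frac{\sqrt{78}}{9}$ ($D{\left(J \right)} = \frac{2}{9} - \frac{\sqrt{5 + 73}}{9} = \frac{2}{9} - \frac{\sqrt{78}}{9}$)
$-3903150 + D{\left(-1742 \right)} = -3903150 + \left(\frac{2}{9} - \frac{\sqrt{78}}{9}\right) = - \frac{35128348}{9} - \frac{\sqrt{78}}{9}$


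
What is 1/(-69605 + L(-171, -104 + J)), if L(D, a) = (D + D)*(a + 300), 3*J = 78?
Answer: -1/145529 ≈ -6.8715e-6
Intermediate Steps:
J = 26 (J = (⅓)*78 = 26)
L(D, a) = 2*D*(300 + a) (L(D, a) = (2*D)*(300 + a) = 2*D*(300 + a))
1/(-69605 + L(-171, -104 + J)) = 1/(-69605 + 2*(-171)*(300 + (-104 + 26))) = 1/(-69605 + 2*(-171)*(300 - 78)) = 1/(-69605 + 2*(-171)*222) = 1/(-69605 - 75924) = 1/(-145529) = -1/145529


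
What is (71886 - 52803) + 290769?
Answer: 309852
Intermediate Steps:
(71886 - 52803) + 290769 = 19083 + 290769 = 309852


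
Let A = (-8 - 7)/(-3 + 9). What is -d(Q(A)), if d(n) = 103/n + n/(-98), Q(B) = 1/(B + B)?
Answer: 252349/490 ≈ 515.00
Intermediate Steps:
A = -5/2 (A = -15/6 = -15*⅙ = -5/2 ≈ -2.5000)
Q(B) = 1/(2*B)
d(n) = 103/n - n/98 (d(n) = 103/n + n*(-1/98) = 103/n - n/98)
-d(Q(A)) = -(103/((1/(2*(-5/2)))) - 1/(196*(-5/2))) = -(103/(((½)*(-⅖))) - (-2)/(196*5)) = -(103/(-⅕) - 1/98*(-⅕)) = -(103*(-5) + 1/490) = -(-515 + 1/490) = -1*(-252349/490) = 252349/490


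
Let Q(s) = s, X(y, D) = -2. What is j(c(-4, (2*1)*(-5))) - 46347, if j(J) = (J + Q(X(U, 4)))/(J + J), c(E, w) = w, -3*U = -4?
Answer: -231732/5 ≈ -46346.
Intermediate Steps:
U = 4/3 (U = -⅓*(-4) = 4/3 ≈ 1.3333)
j(J) = (-2 + J)/(2*J) (j(J) = (J - 2)/(J + J) = (-2 + J)/((2*J)) = (-2 + J)*(1/(2*J)) = (-2 + J)/(2*J))
j(c(-4, (2*1)*(-5))) - 46347 = (-2 + (2*1)*(-5))/(2*(((2*1)*(-5)))) - 46347 = (-2 + 2*(-5))/(2*((2*(-5)))) - 46347 = (½)*(-2 - 10)/(-10) - 46347 = (½)*(-⅒)*(-12) - 46347 = ⅗ - 46347 = -231732/5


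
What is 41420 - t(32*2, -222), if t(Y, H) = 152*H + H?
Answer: 75386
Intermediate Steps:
t(Y, H) = 153*H
41420 - t(32*2, -222) = 41420 - 153*(-222) = 41420 - 1*(-33966) = 41420 + 33966 = 75386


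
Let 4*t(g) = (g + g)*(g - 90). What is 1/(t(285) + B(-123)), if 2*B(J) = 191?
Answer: 1/27883 ≈ 3.5864e-5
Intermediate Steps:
t(g) = g*(-90 + g)/2 (t(g) = ((g + g)*(g - 90))/4 = ((2*g)*(-90 + g))/4 = (2*g*(-90 + g))/4 = g*(-90 + g)/2)
B(J) = 191/2 (B(J) = (½)*191 = 191/2)
1/(t(285) + B(-123)) = 1/((½)*285*(-90 + 285) + 191/2) = 1/((½)*285*195 + 191/2) = 1/(55575/2 + 191/2) = 1/27883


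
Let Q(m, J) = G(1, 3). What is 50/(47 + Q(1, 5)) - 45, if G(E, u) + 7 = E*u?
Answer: -1885/43 ≈ -43.837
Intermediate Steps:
G(E, u) = -7 + E*u
Q(m, J) = -4 (Q(m, J) = -7 + 1*3 = -7 + 3 = -4)
50/(47 + Q(1, 5)) - 45 = 50/(47 - 4) - 45 = 50/43 - 45 = -1885/43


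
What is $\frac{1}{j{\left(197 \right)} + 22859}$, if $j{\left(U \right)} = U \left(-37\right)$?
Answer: $\frac{1}{15570} \approx 6.4226 \cdot 10^{-5}$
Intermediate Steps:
$j{\left(U \right)} = - 37 U$
$\frac{1}{j{\left(197 \right)} + 22859} = \frac{1}{\left(-37\right) 197 + 22859} = \frac{1}{-7289 + 22859} = \frac{1}{15570}$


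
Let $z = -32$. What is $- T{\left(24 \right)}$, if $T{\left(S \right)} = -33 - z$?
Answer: $1$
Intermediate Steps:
$T{\left(S \right)} = -1$ ($T{\left(S \right)} = -33 - -32 = -33 + 32 = -1$)
$- T{\left(24 \right)} = \left(-1\right) \left(-1\right) = 1$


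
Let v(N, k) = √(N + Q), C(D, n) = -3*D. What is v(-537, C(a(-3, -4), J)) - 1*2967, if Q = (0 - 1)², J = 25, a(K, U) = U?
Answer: -2967 + 2*I*√134 ≈ -2967.0 + 23.152*I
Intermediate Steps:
Q = 1 (Q = (-1)² = 1)
v(N, k) = √(1 + N) (v(N, k) = √(N + 1) = √(1 + N))
v(-537, C(a(-3, -4), J)) - 1*2967 = √(1 - 537) - 1*2967 = √(-536) - 2967 = 2*I*√134 - 2967 = -2967 + 2*I*√134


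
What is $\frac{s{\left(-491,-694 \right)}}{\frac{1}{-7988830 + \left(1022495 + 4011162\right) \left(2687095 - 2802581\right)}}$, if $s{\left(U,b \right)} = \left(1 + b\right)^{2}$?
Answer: $-279180702443741868$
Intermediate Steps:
$\frac{s{\left(-491,-694 \right)}}{\frac{1}{-7988830 + \left(1022495 + 4011162\right) \left(2687095 - 2802581\right)}} = \frac{\left(1 - 694\right)^{2}}{\frac{1}{-7988830 + \left(1022495 + 4011162\right) \left(2687095 - 2802581\right)}} = \frac{\left(-693\right)^{2}}{\frac{1}{-7988830 + 5033657 \left(-115486\right)}} = \frac{480249}{\frac{1}{-7988830 - 581316912302}} = \frac{480249}{\frac{1}{-581324901132}} = \frac{480249}{- \frac{1}{581324901132}} = 480249 \left(-581324901132\right) = -279180702443741868$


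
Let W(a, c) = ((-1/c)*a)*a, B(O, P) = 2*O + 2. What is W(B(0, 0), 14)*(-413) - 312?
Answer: -194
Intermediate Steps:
B(O, P) = 2 + 2*O
W(a, c) = -a²/c (W(a, c) = (-a/c)*a = -a²/c)
W(B(0, 0), 14)*(-413) - 312 = -1*(2 + 2*0)²/14*(-413) - 312 = -1*(2 + 0)²*1/14*(-413) - 312 = -1*2²*1/14*(-413) - 312 = -1*4*1/14*(-413) - 312 = -2/7*(-413) - 312 = 118 - 312 = -194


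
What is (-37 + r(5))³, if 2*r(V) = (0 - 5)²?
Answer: -117649/8 ≈ -14706.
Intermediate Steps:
r(V) = 25/2 (r(V) = (0 - 5)²/2 = (½)*(-5)² = (½)*25 = 25/2)
(-37 + r(5))³ = (-37 + 25/2)³ = (-49/2)³ = -117649/8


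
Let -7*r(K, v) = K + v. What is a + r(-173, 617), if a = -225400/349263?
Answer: -156650572/2444841 ≈ -64.074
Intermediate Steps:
r(K, v) = -K/7 - v/7 (r(K, v) = -(K + v)/7 = -K/7 - v/7)
a = -225400/349263 (a = -225400*1/349263 = -225400/349263 ≈ -0.64536)
a + r(-173, 617) = -225400/349263 + (-⅐*(-173) - ⅐*617) = -225400/349263 + (173/7 - 617/7) = -225400/349263 - 444/7 = -156650572/2444841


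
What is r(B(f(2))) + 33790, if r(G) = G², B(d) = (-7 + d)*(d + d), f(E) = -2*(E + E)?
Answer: 91390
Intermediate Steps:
f(E) = -4*E
B(d) = 2*d*(-7 + d) (B(d) = (-7 + d)*(2*d) = 2*d*(-7 + d))
r(B(f(2))) + 33790 = (2*(-4*2)*(-7 - 4*2))² + 33790 = (2*(-8)*(-7 - 8))² + 33790 = (2*(-8)*(-15))² + 33790 = 240² + 33790 = 57600 + 33790 = 91390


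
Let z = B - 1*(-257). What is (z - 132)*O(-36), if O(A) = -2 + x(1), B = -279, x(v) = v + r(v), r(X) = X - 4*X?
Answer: 616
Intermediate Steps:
r(X) = -3*X
x(v) = -2*v (x(v) = v - 3*v = -2*v)
z = -22 (z = -279 - 1*(-257) = -279 + 257 = -22)
O(A) = -4 (O(A) = -2 - 2*1 = -2 - 2 = -4)
(z - 132)*O(-36) = (-22 - 132)*(-4) = -154*(-4) = 616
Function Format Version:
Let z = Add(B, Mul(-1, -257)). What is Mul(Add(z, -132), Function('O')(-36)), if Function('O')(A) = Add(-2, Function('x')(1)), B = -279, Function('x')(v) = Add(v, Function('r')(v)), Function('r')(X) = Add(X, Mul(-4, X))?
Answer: 616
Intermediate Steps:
Function('r')(X) = Mul(-3, X)
Function('x')(v) = Mul(-2, v) (Function('x')(v) = Add(v, Mul(-3, v)) = Mul(-2, v))
z = -22 (z = Add(-279, Mul(-1, -257)) = Add(-279, 257) = -22)
Function('O')(A) = -4 (Function('O')(A) = Add(-2, Mul(-2, 1)) = Add(-2, -2) = -4)
Mul(Add(z, -132), Function('O')(-36)) = Mul(Add(-22, -132), -4) = Mul(-154, -4) = 616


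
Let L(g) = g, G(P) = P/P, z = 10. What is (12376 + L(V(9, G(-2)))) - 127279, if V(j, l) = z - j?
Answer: -114902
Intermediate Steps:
G(P) = 1
V(j, l) = 10 - j
(12376 + L(V(9, G(-2)))) - 127279 = (12376 + (10 - 1*9)) - 127279 = (12376 + (10 - 9)) - 127279 = (12376 + 1) - 127279 = 12377 - 127279 = -114902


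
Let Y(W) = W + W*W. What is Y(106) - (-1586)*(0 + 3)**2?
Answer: 25616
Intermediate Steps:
Y(W) = W + W**2
Y(106) - (-1586)*(0 + 3)**2 = 106*(1 + 106) - (-1586)*(0 + 3)**2 = 106*107 - (-1586)*3**2 = 11342 - (-1586)*9 = 11342 - 1*(-14274) = 11342 + 14274 = 25616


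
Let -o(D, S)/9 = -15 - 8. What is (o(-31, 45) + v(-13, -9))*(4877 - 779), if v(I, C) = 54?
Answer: 1069578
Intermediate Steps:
o(D, S) = 207 (o(D, S) = -9*(-15 - 8) = -9*(-23) = 207)
(o(-31, 45) + v(-13, -9))*(4877 - 779) = (207 + 54)*(4877 - 779) = 261*4098 = 1069578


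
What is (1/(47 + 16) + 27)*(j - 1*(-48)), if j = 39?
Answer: 49358/21 ≈ 2350.4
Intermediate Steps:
(1/(47 + 16) + 27)*(j - 1*(-48)) = (1/(47 + 16) + 27)*(39 - 1*(-48)) = (1/63 + 27)*(39 + 48) = (1/63 + 27)*87 = (1702/63)*87 = 49358/21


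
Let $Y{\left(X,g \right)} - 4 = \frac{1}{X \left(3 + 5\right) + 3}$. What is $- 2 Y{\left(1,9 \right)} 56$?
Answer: $- \frac{5040}{11} \approx -458.18$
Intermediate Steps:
$Y{\left(X,g \right)} = 4 + \frac{1}{3 + 8 X}$ ($Y{\left(X,g \right)} = 4 + \frac{1}{X \left(3 + 5\right) + 3} = 4 + \frac{1}{X 8 + 3} = 4 + \frac{1}{8 X + 3} = 4 + \frac{1}{3 + 8 X}$)
$- 2 Y{\left(1,9 \right)} 56 = - 2 \frac{13 + 32 \cdot 1}{3 + 8 \cdot 1} \cdot 56 = - 2 \frac{13 + 32}{3 + 8} \cdot 56 = - 2 \cdot \frac{1}{11} \cdot 45 \cdot 56 = \left(-2\right) \frac{45}{11} \cdot 56 = \left(- \frac{90}{11}\right) 56 = - \frac{5040}{11}$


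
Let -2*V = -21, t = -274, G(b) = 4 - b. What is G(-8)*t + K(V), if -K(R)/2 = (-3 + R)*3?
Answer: -3333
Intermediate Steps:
V = 21/2 (V = -1/2*(-21) = 21/2 ≈ 10.500)
K(R) = 18 - 6*R (K(R) = -2*(-3 + R)*3 = -2*(-9 + 3*R) = 18 - 6*R)
G(-8)*t + K(V) = (4 - 1*(-8))*(-274) + (18 - 6*21/2) = (4 + 8)*(-274) + (18 - 63) = 12*(-274) - 45 = -3288 - 45 = -3333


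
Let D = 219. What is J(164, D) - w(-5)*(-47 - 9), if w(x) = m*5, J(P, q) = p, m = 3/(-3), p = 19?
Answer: -261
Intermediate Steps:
m = -1 (m = 3*(-⅓) = -1)
J(P, q) = 19
w(x) = -5 (w(x) = -1*5 = -5)
J(164, D) - w(-5)*(-47 - 9) = 19 - (-5)*(-47 - 9) = 19 - (-5)*(-56) = 19 - 1*280 = 19 - 280 = -261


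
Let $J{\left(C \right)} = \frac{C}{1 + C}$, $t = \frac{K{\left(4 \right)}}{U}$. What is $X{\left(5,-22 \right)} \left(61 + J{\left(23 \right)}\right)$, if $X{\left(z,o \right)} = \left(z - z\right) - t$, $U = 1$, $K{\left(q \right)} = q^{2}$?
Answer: $- \frac{2974}{3} \approx -991.33$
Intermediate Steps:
$t = 16$ ($t = \frac{4^{2}}{1} = 16 \cdot 1 = 16$)
$X{\left(z,o \right)} = -16$ ($X{\left(z,o \right)} = \left(z - z\right) - 16 = 0 - 16 = -16$)
$J{\left(C \right)} = \frac{C}{1 + C}$
$X{\left(5,-22 \right)} \left(61 + J{\left(23 \right)}\right) = - 16 \left(61 + \frac{23}{1 + 23}\right) = - 16 \left(61 + \frac{23}{24}\right) = \left(-16\right) \frac{1487}{24} = - \frac{2974}{3}$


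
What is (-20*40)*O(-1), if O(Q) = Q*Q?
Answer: -800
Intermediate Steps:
O(Q) = Q²
(-20*40)*O(-1) = -20*40*(-1)² = -800*1 = -800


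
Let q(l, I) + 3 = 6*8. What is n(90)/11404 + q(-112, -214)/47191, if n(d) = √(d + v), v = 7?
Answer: 45/47191 + √97/11404 ≈ 0.0018172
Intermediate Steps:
q(l, I) = 45 (q(l, I) = -3 + 6*8 = -3 + 48 = 45)
n(d) = √(7 + d) (n(d) = √(d + 7) = √(7 + d))
n(90)/11404 + q(-112, -214)/47191 = √(7 + 90)/11404 + 45/47191 = √97*(1/11404) + 45*(1/47191) = √97/11404 + 45/47191 = 45/47191 + √97/11404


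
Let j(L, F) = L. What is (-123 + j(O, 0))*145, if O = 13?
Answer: -15950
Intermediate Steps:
(-123 + j(O, 0))*145 = (-123 + 13)*145 = -110*145 = -15950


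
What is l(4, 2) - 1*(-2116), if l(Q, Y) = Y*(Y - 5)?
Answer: 2110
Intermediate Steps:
l(Q, Y) = Y*(-5 + Y)
l(4, 2) - 1*(-2116) = 2*(-5 + 2) - 1*(-2116) = 2*(-3) + 2116 = -6 + 2116 = 2110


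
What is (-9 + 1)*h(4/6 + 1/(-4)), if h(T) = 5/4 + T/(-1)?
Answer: -20/3 ≈ -6.6667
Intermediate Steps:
h(T) = 5/4 - T (h(T) = 5*(¼) + T*(-1) = 5/4 - T)
(-9 + 1)*h(4/6 + 1/(-4)) = (-9 + 1)*(5/4 - (4/6 + 1/(-4))) = -8*(5/4 - (4*(⅙) + 1*(-¼))) = -8*(5/4 - (⅔ - ¼)) = -8*(5/4 - 1*5/12) = -8*(5/4 - 5/12) = -8*⅚ = -20/3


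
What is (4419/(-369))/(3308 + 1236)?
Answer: -491/186304 ≈ -0.0026355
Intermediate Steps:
(4419/(-369))/(3308 + 1236) = (4419*(-1/369))/4544 = -491/41*1/4544 = -491/186304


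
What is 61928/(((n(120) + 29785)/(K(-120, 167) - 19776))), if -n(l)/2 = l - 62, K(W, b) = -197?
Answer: -1236887944/29669 ≈ -41690.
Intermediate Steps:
n(l) = 124 - 2*l (n(l) = -2*(l - 62) = -2*(-62 + l) = 124 - 2*l)
61928/(((n(120) + 29785)/(K(-120, 167) - 19776))) = 61928/((((124 - 2*120) + 29785)/(-197 - 19776))) = 61928/((((124 - 240) + 29785)/(-19973))) = 61928/(((-116 + 29785)*(-1/19973))) = 61928/((29669*(-1/19973))) = 61928/(-29669/19973) = 61928*(-19973/29669) = -1236887944/29669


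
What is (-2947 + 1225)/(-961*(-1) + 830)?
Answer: -574/597 ≈ -0.96147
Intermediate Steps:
(-2947 + 1225)/(-961*(-1) + 830) = -1722/(961 + 830) = -1722/1791 = -1722*1/1791 = -574/597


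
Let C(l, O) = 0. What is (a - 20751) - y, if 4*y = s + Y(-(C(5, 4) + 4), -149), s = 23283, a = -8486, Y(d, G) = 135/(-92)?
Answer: -12901117/368 ≈ -35057.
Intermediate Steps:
Y(d, G) = -135/92 (Y(d, G) = 135*(-1/92) = -135/92)
y = 2141901/368 (y = (23283 - 135/92)/4 = (¼)*(2141901/92) = 2141901/368 ≈ 5820.4)
(a - 20751) - y = (-8486 - 20751) - 1*2141901/368 = -29237 - 2141901/368 = -12901117/368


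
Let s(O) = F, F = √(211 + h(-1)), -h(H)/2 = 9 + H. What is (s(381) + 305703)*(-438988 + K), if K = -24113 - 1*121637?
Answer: -178756160814 - 584738*√195 ≈ -1.7876e+11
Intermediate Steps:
h(H) = -18 - 2*H (h(H) = -2*(9 + H) = -18 - 2*H)
K = -145750 (K = -24113 - 121637 = -145750)
F = √195 (F = √(211 + (-18 - 2*(-1))) = √(211 + (-18 + 2)) = √(211 - 16) = √195 ≈ 13.964)
s(O) = √195
(s(381) + 305703)*(-438988 + K) = (√195 + 305703)*(-438988 - 145750) = (305703 + √195)*(-584738) = -178756160814 - 584738*√195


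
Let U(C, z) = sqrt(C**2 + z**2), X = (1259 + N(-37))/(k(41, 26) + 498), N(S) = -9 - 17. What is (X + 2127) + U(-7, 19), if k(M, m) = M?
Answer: 1147686/539 + sqrt(410) ≈ 2149.5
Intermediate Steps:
N(S) = -26
X = 1233/539 (X = (1259 - 26)/(41 + 498) = 1233/539 ≈ 2.2876)
(X + 2127) + U(-7, 19) = (1233/539 + 2127) + sqrt((-7)**2 + 19**2) = 1147686/539 + sqrt(49 + 361) = 1147686/539 + sqrt(410)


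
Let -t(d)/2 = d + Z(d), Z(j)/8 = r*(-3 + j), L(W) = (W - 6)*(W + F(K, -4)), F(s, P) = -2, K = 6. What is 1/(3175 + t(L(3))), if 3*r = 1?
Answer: 1/3213 ≈ 0.00031124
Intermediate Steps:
r = ⅓ (r = (⅓)*1 = ⅓ ≈ 0.33333)
L(W) = (-6 + W)*(-2 + W) (L(W) = (W - 6)*(W - 2) = (-6 + W)*(-2 + W))
Z(j) = -8 + 8*j/3 (Z(j) = 8*((-3 + j)/3) = 8*(-1 + j/3) = -8 + 8*j/3)
t(d) = 16 - 22*d/3 (t(d) = -2*(d + (-8 + 8*d/3)) = -2*(-8 + 11*d/3) = 16 - 22*d/3)
1/(3175 + t(L(3))) = 1/(3175 + (16 - 22*(12 + 3² - 8*3)/3)) = 1/(3175 + (16 - 22*(12 + 9 - 24)/3)) = 1/(3175 + (16 - 22/3*(-3))) = 1/(3175 + (16 + 22)) = 1/(3175 + 38) = 1/3213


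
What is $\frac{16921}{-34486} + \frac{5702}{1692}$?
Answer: $\frac{21001105}{7293789} \approx 2.8793$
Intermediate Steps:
$\frac{16921}{-34486} + \frac{5702}{1692} = 16921 \left(- \frac{1}{34486}\right) + 5702 \cdot \frac{1}{1692} = - \frac{16921}{34486} + \frac{2851}{846} = \frac{21001105}{7293789}$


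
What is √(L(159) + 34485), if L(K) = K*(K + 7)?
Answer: √60879 ≈ 246.74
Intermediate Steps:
L(K) = K*(7 + K)
√(L(159) + 34485) = √(159*(7 + 159) + 34485) = √(159*166 + 34485) = √(26394 + 34485) = √60879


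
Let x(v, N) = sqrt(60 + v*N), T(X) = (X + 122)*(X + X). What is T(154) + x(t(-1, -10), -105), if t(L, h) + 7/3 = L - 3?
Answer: 85008 + 5*sqrt(29) ≈ 85035.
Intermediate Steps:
t(L, h) = -16/3 + L (t(L, h) = -7/3 + (L - 3) = -7/3 + (-3 + L) = -16/3 + L)
T(X) = 2*X*(122 + X) (T(X) = (122 + X)*(2*X) = 2*X*(122 + X))
x(v, N) = sqrt(60 + N*v)
T(154) + x(t(-1, -10), -105) = 2*154*(122 + 154) + sqrt(60 - 105*(-16/3 - 1)) = 2*154*276 + sqrt(60 - 105*(-19/3)) = 85008 + sqrt(60 + 665) = 85008 + sqrt(725) = 85008 + 5*sqrt(29)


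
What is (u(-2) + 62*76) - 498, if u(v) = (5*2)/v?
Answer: 4209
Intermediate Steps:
u(v) = 10/v
(u(-2) + 62*76) - 498 = (10/(-2) + 62*76) - 498 = (10*(-1/2) + 4712) - 498 = (-5 + 4712) - 498 = 4707 - 498 = 4209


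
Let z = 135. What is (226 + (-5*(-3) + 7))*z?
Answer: 33480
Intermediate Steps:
(226 + (-5*(-3) + 7))*z = (226 + (-5*(-3) + 7))*135 = (226 + (15 + 7))*135 = (226 + 22)*135 = 248*135 = 33480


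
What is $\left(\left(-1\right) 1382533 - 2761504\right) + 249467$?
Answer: $-3894570$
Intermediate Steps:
$\left(\left(-1\right) 1382533 - 2761504\right) + 249467 = \left(-1382533 - 2761504\right) + 249467 = -4144037 + 249467 = -3894570$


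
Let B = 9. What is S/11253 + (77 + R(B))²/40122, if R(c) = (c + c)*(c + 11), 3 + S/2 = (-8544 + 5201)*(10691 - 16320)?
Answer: 1478162291/441342 ≈ 3349.2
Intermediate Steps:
S = 37635488 (S = -6 + 2*((-8544 + 5201)*(10691 - 16320)) = -6 + 2*(-3343*(-5629)) = -6 + 2*18817747 = -6 + 37635494 = 37635488)
R(c) = 2*c*(11 + c) (R(c) = (2*c)*(11 + c) = 2*c*(11 + c))
S/11253 + (77 + R(B))²/40122 = 37635488/11253 + (77 + 2*9*(11 + 9))²/40122 = 37635488*(1/11253) + (77 + 2*9*20)²*(1/40122) = 110368/33 + (77 + 360)²*(1/40122) = 110368/33 + 437²*(1/40122) = 110368/33 + 190969*(1/40122) = 110368/33 + 190969/40122 = 1478162291/441342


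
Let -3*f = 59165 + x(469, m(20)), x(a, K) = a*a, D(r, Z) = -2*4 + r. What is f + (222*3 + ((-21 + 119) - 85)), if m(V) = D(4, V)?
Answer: -92363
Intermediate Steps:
D(r, Z) = -8 + r
m(V) = -4 (m(V) = -8 + 4 = -4)
x(a, K) = a²
f = -93042 (f = -(59165 + 469²)/3 = -(59165 + 219961)/3 = -⅓*279126 = -93042)
f + (222*3 + ((-21 + 119) - 85)) = -93042 + (222*3 + ((-21 + 119) - 85)) = -93042 + (666 + (98 - 85)) = -93042 + (666 + 13) = -93042 + 679 = -92363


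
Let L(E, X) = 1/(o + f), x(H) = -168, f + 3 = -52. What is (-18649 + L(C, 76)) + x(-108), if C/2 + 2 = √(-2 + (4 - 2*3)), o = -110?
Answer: -3104806/165 ≈ -18817.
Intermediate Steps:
f = -55 (f = -3 - 52 = -55)
C = -4 + 4*I (C = -4 + 2*√(-2 + (4 - 2*3)) = -4 + 2*√(-2 + (4 - 6)) = -4 + 2*√(-2 - 2) = -4 + 2*√(-4) = -4 + 2*(2*I) = -4 + 4*I ≈ -4.0 + 4.0*I)
L(E, X) = -1/165 (L(E, X) = 1/(-110 - 55) = 1/(-165) = -1/165)
(-18649 + L(C, 76)) + x(-108) = (-18649 - 1/165) - 168 = -3077086/165 - 168 = -3104806/165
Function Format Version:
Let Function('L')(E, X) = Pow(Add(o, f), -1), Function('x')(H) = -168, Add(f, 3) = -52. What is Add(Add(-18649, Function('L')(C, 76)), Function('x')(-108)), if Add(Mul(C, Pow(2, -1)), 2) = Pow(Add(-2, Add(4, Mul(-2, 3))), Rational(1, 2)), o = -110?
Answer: Rational(-3104806, 165) ≈ -18817.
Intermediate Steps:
f = -55 (f = Add(-3, -52) = -55)
C = Add(-4, Mul(4, I)) (C = Add(-4, Mul(2, Pow(Add(-2, Add(4, Mul(-2, 3))), Rational(1, 2)))) = Add(-4, Mul(2, Pow(Add(-2, Add(4, -6)), Rational(1, 2)))) = Add(-4, Mul(2, Pow(Add(-2, -2), Rational(1, 2)))) = Add(-4, Mul(2, Pow(-4, Rational(1, 2)))) = Add(-4, Mul(2, Mul(2, I))) = Add(-4, Mul(4, I)) ≈ Add(-4.0000, Mul(4.0000, I)))
Function('L')(E, X) = Rational(-1, 165) (Function('L')(E, X) = Pow(Add(-110, -55), -1) = Pow(-165, -1) = Rational(-1, 165))
Add(Add(-18649, Function('L')(C, 76)), Function('x')(-108)) = Add(Add(-18649, Rational(-1, 165)), -168) = Add(Rational(-3077086, 165), -168) = Rational(-3104806, 165)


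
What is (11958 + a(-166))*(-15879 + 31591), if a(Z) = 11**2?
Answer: 189785248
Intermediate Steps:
a(Z) = 121
(11958 + a(-166))*(-15879 + 31591) = (11958 + 121)*(-15879 + 31591) = 12079*15712 = 189785248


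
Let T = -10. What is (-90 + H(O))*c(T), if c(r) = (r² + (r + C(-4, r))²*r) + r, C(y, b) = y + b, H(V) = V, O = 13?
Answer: 436590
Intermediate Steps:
C(y, b) = b + y
c(r) = r + r² + r*(-4 + 2*r)² (c(r) = (r² + (r + (r - 4))²*r) + r = (r² + (r + (-4 + r))²*r) + r = (r² + (-4 + 2*r)²*r) + r = (r² + r*(-4 + 2*r)²) + r = r + r² + r*(-4 + 2*r)²)
(-90 + H(O))*c(T) = (-90 + 13)*(-10*(1 - 10 + 4*(-2 - 10)²)) = -(-770)*(1 - 10 + 4*(-12)²) = -(-770)*(1 - 10 + 4*144) = -(-770)*(1 - 10 + 576) = -(-770)*567 = -77*(-5670) = 436590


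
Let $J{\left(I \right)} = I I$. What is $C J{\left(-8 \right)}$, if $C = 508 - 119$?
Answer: $24896$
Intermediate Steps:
$J{\left(I \right)} = I^{2}$
$C = 389$
$C J{\left(-8 \right)} = 389 \left(-8\right)^{2} = 389 \cdot 64 = 24896$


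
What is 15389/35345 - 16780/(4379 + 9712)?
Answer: -376242701/498046395 ≈ -0.75544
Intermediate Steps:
15389/35345 - 16780/(4379 + 9712) = 15389*(1/35345) - 16780/14091 = 15389/35345 - 16780*1/14091 = 15389/35345 - 16780/14091 = -376242701/498046395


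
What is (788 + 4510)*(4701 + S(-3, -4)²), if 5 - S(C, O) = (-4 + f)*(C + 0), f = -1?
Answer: 25435698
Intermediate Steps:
S(C, O) = 5 + 5*C (S(C, O) = 5 - (-4 - 1)*(C + 0) = 5 - (-5)*C = 5 + 5*C)
(788 + 4510)*(4701 + S(-3, -4)²) = (788 + 4510)*(4701 + (5 + 5*(-3))²) = 5298*(4701 + (5 - 15)²) = 5298*(4701 + (-10)²) = 5298*(4701 + 100) = 5298*4801 = 25435698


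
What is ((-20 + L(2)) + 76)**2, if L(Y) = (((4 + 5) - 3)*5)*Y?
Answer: 13456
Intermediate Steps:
L(Y) = 30*Y (L(Y) = ((9 - 3)*5)*Y = (6*5)*Y = 30*Y)
((-20 + L(2)) + 76)**2 = ((-20 + 30*2) + 76)**2 = ((-20 + 60) + 76)**2 = (40 + 76)**2 = 116**2 = 13456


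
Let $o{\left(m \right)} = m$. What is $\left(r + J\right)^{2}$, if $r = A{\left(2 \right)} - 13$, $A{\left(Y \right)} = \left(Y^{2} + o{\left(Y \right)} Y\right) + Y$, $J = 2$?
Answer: $1$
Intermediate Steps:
$A{\left(Y \right)} = Y + 2 Y^{2}$ ($A{\left(Y \right)} = \left(Y^{2} + Y Y\right) + Y = \left(Y^{2} + Y^{2}\right) + Y = 2 Y^{2} + Y = Y + 2 Y^{2}$)
$r = -3$ ($r = 2 \left(1 + 2 \cdot 2\right) - 13 = 2 \left(1 + 4\right) - 13 = 2 \cdot 5 - 13 = 10 - 13 = -3$)
$\left(r + J\right)^{2} = \left(-3 + 2\right)^{2} = \left(-1\right)^{2} = 1$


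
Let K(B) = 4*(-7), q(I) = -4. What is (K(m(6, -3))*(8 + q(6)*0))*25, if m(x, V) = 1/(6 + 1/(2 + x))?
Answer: -5600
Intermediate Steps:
K(B) = -28
(K(m(6, -3))*(8 + q(6)*0))*25 = -28*(8 - 4*0)*25 = -28*(8 + 0)*25 = -28*8*25 = -224*25 = -5600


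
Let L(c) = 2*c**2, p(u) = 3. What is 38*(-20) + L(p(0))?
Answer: -742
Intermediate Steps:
38*(-20) + L(p(0)) = 38*(-20) + 2*3**2 = -760 + 2*9 = -760 + 18 = -742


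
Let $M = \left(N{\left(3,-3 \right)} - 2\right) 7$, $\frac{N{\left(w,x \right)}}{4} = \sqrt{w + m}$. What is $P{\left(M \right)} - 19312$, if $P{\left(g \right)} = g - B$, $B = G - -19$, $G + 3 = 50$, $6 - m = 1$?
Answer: $-19392 + 56 \sqrt{2} \approx -19313.0$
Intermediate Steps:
$m = 5$ ($m = 6 - 1 = 5$)
$G = 47$ ($G = -3 + 50 = 47$)
$N{\left(w,x \right)} = 4 \sqrt{5 + w}$ ($N{\left(w,x \right)} = 4 \sqrt{w + 5} = 4 \sqrt{5 + w}$)
$B = 66$ ($B = 47 - -19 = 47 + 19 = 66$)
$M = -14 + 56 \sqrt{2}$ ($M = \left(4 \sqrt{5 + 3} - 2\right) 7 = \left(4 \sqrt{8} - 2\right) 7 = \left(4 \cdot 2 \sqrt{2} - 2\right) 7 = \left(8 \sqrt{2} - 2\right) 7 = \left(-2 + 8 \sqrt{2}\right) 7 = -14 + 56 \sqrt{2} \approx 65.196$)
$P{\left(g \right)} = -66 + g$ ($P{\left(g \right)} = g - 66 = -66 + g$)
$P{\left(M \right)} - 19312 = \left(-66 - \left(14 - 56 \sqrt{2}\right)\right) - 19312 = \left(-80 + 56 \sqrt{2}\right) - 19312 = -19392 + 56 \sqrt{2}$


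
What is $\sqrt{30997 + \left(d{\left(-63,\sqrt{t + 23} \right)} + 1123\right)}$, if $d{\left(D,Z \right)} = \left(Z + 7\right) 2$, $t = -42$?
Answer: $\sqrt{32134 + 2 i \sqrt{19}} \approx 179.26 + 0.024 i$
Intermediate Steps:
$d{\left(D,Z \right)} = 14 + 2 Z$ ($d{\left(D,Z \right)} = \left(7 + Z\right) 2 = 14 + 2 Z$)
$\sqrt{30997 + \left(d{\left(-63,\sqrt{t + 23} \right)} + 1123\right)} = \sqrt{30997 + \left(\left(14 + 2 \sqrt{-42 + 23}\right) + 1123\right)} = \sqrt{30997 + \left(\left(14 + 2 \sqrt{-19}\right) + 1123\right)} = \sqrt{30997 + \left(\left(14 + 2 i \sqrt{19}\right) + 1123\right)} = \sqrt{30997 + \left(1137 + 2 i \sqrt{19}\right)} = \sqrt{32134 + 2 i \sqrt{19}}$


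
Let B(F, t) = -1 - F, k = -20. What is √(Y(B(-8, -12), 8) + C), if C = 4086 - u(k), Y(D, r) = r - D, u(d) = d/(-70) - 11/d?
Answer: √20022205/70 ≈ 63.923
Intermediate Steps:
u(d) = -11/d - d/70 (u(d) = d*(-1/70) - 11/d = -d/70 - 11/d = -11/d - d/70)
C = 571923/140 (C = 4086 - (-11/(-20) - 1/70*(-20)) = 4086 - (-11*(-1/20) + 2/7) = 4086 - (11/20 + 2/7) = 4086 - 1*117/140 = 4086 - 117/140 = 571923/140 ≈ 4085.2)
√(Y(B(-8, -12), 8) + C) = √((8 - (-1 - 1*(-8))) + 571923/140) = √((8 - (-1 + 8)) + 571923/140) = √((8 - 1*7) + 571923/140) = √((8 - 7) + 571923/140) = √(1 + 571923/140) = √(572063/140) = √20022205/70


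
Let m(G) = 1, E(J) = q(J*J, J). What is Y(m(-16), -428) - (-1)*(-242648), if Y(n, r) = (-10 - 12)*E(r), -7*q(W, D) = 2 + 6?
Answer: -1698360/7 ≈ -2.4262e+5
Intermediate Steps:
q(W, D) = -8/7 (q(W, D) = -(2 + 6)/7 = -⅐*8 = -8/7)
E(J) = -8/7
Y(n, r) = 176/7 (Y(n, r) = (-10 - 12)*(-8/7) = -22*(-8/7) = 176/7)
Y(m(-16), -428) - (-1)*(-242648) = 176/7 - (-1)*(-242648) = 176/7 - 1*242648 = 176/7 - 242648 = -1698360/7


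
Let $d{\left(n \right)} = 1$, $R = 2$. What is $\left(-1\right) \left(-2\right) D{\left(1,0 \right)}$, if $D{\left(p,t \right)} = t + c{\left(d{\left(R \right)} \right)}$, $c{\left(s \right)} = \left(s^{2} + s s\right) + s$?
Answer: $6$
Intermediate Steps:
$c{\left(s \right)} = s + 2 s^{2}$ ($c{\left(s \right)} = \left(s^{2} + s^{2}\right) + s = 2 s^{2} + s = s + 2 s^{2}$)
$D{\left(p,t \right)} = 3 + t$ ($D{\left(p,t \right)} = t + 1 \left(1 + 2 \cdot 1\right) = t + 1 \left(1 + 2\right) = t + 1 \cdot 3 = t + 3 = 3 + t$)
$\left(-1\right) \left(-2\right) D{\left(1,0 \right)} = \left(-1\right) \left(-2\right) \left(3 + 0\right) = 2 \cdot 3 = 6$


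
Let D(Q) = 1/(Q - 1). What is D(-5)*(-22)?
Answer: 11/3 ≈ 3.6667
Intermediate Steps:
D(Q) = 1/(-1 + Q)
D(-5)*(-22) = -22/(-1 - 5) = -22/(-6) = -⅙*(-22) = 11/3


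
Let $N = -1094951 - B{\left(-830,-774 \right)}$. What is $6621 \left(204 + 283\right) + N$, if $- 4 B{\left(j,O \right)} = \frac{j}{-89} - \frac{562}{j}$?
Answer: $\frac{314609153699}{147740} \approx 2.1295 \cdot 10^{6}$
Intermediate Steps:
$B{\left(j,O \right)} = \frac{j}{356} + \frac{281}{2 j}$ ($B{\left(j,O \right)} = - \frac{\frac{j}{-89} - \frac{562}{j}}{4} = - \frac{j \left(- \frac{1}{89}\right) - \frac{562}{j}}{4} = - \frac{- \frac{j}{89} - \frac{562}{j}}{4} = - \frac{- \frac{562}{j} - \frac{j}{89}}{4} = \frac{j}{356} + \frac{281}{2 j}$)
$N = - \frac{161767691281}{147740}$ ($N = -1094951 - \frac{50018 + \left(-830\right)^{2}}{356 \left(-830\right)} = -1094951 - \frac{1}{356} \left(- \frac{1}{830}\right) \left(50018 + 688900\right) = -1094951 - \frac{1}{356} \left(- \frac{1}{830}\right) 738918 = -1094951 - - \frac{369459}{147740} = -1094951 + \frac{369459}{147740} = - \frac{161767691281}{147740} \approx -1.0949 \cdot 10^{6}$)
$6621 \left(204 + 283\right) + N = 6621 \left(204 + 283\right) - \frac{161767691281}{147740} = 6621 \cdot 487 - \frac{161767691281}{147740} = 3224427 - \frac{161767691281}{147740} = \frac{314609153699}{147740}$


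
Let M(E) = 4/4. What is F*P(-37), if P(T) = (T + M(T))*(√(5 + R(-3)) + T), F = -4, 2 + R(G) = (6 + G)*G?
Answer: -5328 + 144*I*√6 ≈ -5328.0 + 352.73*I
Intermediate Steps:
R(G) = -2 + G*(6 + G) (R(G) = -2 + (6 + G)*G = -2 + G*(6 + G))
M(E) = 1 (M(E) = 4*(¼) = 1)
P(T) = (1 + T)*(T + I*√6) (P(T) = (T + 1)*(√(5 + (-2 + (-3)² + 6*(-3))) + T) = (1 + T)*(√(5 + (-2 + 9 - 18)) + T) = (1 + T)*(√(5 - 11) + T) = (1 + T)*(√(-6) + T) = (1 + T)*(I*√6 + T) = (1 + T)*(T + I*√6))
F*P(-37) = -4*(-37 + (-37)² + I*√6 + I*(-37)*√6) = -4*(-37 + 1369 + I*√6 - 37*I*√6) = -4*(1332 - 36*I*√6) = -5328 + 144*I*√6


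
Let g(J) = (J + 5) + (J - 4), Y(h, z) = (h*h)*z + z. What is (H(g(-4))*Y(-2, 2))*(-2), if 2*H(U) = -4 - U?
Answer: -30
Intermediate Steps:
Y(h, z) = z + z*h² (Y(h, z) = h²*z + z = z*h² + z = z + z*h²)
g(J) = 1 + 2*J (g(J) = (5 + J) + (-4 + J) = 1 + 2*J)
H(U) = -2 - U/2 (H(U) = (-4 - U)/2 = -2 - U/2)
(H(g(-4))*Y(-2, 2))*(-2) = ((-2 - (1 + 2*(-4))/2)*(2*(1 + (-2)²)))*(-2) = ((-2 - (1 - 8)/2)*(2*(1 + 4)))*(-2) = ((-2 - ½*(-7))*(2*5))*(-2) = ((-2 + 7/2)*10)*(-2) = ((3/2)*10)*(-2) = 15*(-2) = -30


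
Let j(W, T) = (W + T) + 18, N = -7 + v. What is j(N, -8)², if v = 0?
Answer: 9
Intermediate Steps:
N = -7 (N = -7 + 0 = -7)
j(W, T) = 18 + T + W (j(W, T) = (T + W) + 18 = 18 + T + W)
j(N, -8)² = (18 - 8 - 7)² = 3² = 9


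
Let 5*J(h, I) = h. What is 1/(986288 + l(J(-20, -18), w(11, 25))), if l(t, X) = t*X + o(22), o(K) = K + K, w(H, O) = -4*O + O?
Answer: 1/986632 ≈ 1.0135e-6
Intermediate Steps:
w(H, O) = -3*O
J(h, I) = h/5
o(K) = 2*K
l(t, X) = 44 + X*t (l(t, X) = t*X + 2*22 = X*t + 44 = 44 + X*t)
1/(986288 + l(J(-20, -18), w(11, 25))) = 1/(986288 + (44 + (-3*25)*((⅕)*(-20)))) = 1/(986288 + (44 - 75*(-4))) = 1/(986288 + (44 + 300)) = 1/(986288 + 344) = 1/986632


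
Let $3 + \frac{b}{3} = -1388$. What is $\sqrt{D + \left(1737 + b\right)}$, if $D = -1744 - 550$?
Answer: $i \sqrt{4730} \approx 68.775 i$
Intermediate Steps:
$b = -4173$ ($b = -9 + 3 \left(-1388\right) = -9 - 4164 = -4173$)
$D = -2294$ ($D = -1744 - 550 = -2294$)
$\sqrt{D + \left(1737 + b\right)} = \sqrt{-2294 + \left(1737 - 4173\right)} = \sqrt{-2294 - 2436} = \sqrt{-4730} = i \sqrt{4730}$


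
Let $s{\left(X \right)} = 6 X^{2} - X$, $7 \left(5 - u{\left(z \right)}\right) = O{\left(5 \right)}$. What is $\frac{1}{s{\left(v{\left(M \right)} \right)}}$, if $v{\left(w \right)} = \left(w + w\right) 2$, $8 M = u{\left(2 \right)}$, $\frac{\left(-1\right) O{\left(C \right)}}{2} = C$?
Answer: $\frac{49}{2880} \approx 0.017014$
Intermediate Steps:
$O{\left(C \right)} = - 2 C$
$u{\left(z \right)} = \frac{45}{7}$ ($u{\left(z \right)} = 5 - \frac{\left(-2\right) 5}{7} = 5 - - \frac{10}{7} = 5 + \frac{10}{7} = \frac{45}{7}$)
$M = \frac{45}{56}$ ($M = \frac{1}{8} \cdot \frac{45}{7} = \frac{45}{56} \approx 0.80357$)
$v{\left(w \right)} = 4 w$ ($v{\left(w \right)} = 2 w 2 = 4 w$)
$s{\left(X \right)} = - X + 6 X^{2}$
$\frac{1}{s{\left(v{\left(M \right)} \right)}} = \frac{1}{4 \cdot \frac{45}{56} \left(-1 + 6 \cdot 4 \cdot \frac{45}{56}\right)} = \frac{1}{\frac{45}{14} \left(-1 + 6 \cdot \frac{45}{14}\right)} = \frac{1}{\frac{45}{14} \left(-1 + \frac{135}{7}\right)} = \frac{1}{\frac{45}{14} \cdot \frac{128}{7}} = \frac{1}{\frac{2880}{49}} = \frac{49}{2880}$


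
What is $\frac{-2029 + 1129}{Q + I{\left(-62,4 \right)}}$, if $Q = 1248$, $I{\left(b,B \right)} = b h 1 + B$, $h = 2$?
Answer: $- \frac{75}{94} \approx -0.79787$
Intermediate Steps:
$I{\left(b,B \right)} = B + 2 b$ ($I{\left(b,B \right)} = b 2 \cdot 1 + B = 2 b 1 + B = 2 b + B = B + 2 b$)
$\frac{-2029 + 1129}{Q + I{\left(-62,4 \right)}} = \frac{-2029 + 1129}{1248 + \left(4 + 2 \left(-62\right)\right)} = - \frac{900}{1248 + \left(4 - 124\right)} = - \frac{900}{1248 - 120} = - \frac{900}{1128} = \left(-900\right) \frac{1}{1128} = - \frac{75}{94}$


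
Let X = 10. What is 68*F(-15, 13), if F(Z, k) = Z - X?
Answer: -1700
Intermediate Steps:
F(Z, k) = -10 + Z (F(Z, k) = Z - 1*10 = Z - 10 = -10 + Z)
68*F(-15, 13) = 68*(-10 - 15) = 68*(-25) = -1700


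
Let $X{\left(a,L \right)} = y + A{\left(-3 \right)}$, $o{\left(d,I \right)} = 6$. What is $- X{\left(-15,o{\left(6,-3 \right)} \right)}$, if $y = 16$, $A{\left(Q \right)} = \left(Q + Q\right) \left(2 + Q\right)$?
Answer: $-22$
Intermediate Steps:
$A{\left(Q \right)} = 2 Q \left(2 + Q\right)$
$X{\left(a,L \right)} = 22$ ($X{\left(a,L \right)} = 16 + 2 \left(-3\right) \left(2 - 3\right) = 16 + 2 \left(-3\right) \left(-1\right) = 16 + 6 = 22$)
$- X{\left(-15,o{\left(6,-3 \right)} \right)} = \left(-1\right) 22 = -22$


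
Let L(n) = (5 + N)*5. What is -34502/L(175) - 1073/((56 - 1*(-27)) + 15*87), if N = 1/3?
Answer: -17969021/13880 ≈ -1294.6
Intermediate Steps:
N = ⅓ ≈ 0.33333
L(n) = 80/3 (L(n) = (5 + ⅓)*5 = (16/3)*5 = 80/3)
-34502/L(175) - 1073/((56 - 1*(-27)) + 15*87) = -34502/80/3 - 1073/((56 - 1*(-27)) + 15*87) = -34502*3/80 - 1073/((56 + 27) + 1305) = -51753/40 - 1073/(83 + 1305) = -51753/40 - 1073/1388 = -17969021/13880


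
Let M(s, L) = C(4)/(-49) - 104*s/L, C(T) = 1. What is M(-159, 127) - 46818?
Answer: -290538277/6223 ≈ -46688.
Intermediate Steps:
M(s, L) = -1/49 - 104*s/L (M(s, L) = 1/(-49) - 104*s/L = 1*(-1/49) - 104*s/L = -1/49 - 104*s/L)
M(-159, 127) - 46818 = (1/49)*(-1*127 - 5096*(-159))/127 - 46818 = (1/49)*(1/127)*(-127 + 810264) - 46818 = (1/49)*(1/127)*810137 - 46818 = 810137/6223 - 46818 = -290538277/6223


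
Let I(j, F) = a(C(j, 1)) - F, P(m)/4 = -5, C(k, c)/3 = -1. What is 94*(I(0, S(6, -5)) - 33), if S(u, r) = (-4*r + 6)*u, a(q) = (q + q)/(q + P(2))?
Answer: -408054/23 ≈ -17741.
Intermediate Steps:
C(k, c) = -3 (C(k, c) = 3*(-1) = -3)
P(m) = -20 (P(m) = 4*(-5) = -20)
a(q) = 2*q/(-20 + q) (a(q) = (q + q)/(q - 20) = (2*q)/(-20 + q) = 2*q/(-20 + q))
S(u, r) = u*(6 - 4*r) (S(u, r) = (6 - 4*r)*u = u*(6 - 4*r))
I(j, F) = 6/23 - F (I(j, F) = 2*(-3)/(-20 - 3) - F = 2*(-3)/(-23) - F = 2*(-3)*(-1/23) - F = 6/23 - F)
94*(I(0, S(6, -5)) - 33) = 94*((6/23 - 2*6*(3 - 2*(-5))) - 33) = 94*((6/23 - 2*6*(3 + 10)) - 33) = 94*((6/23 - 2*6*13) - 33) = 94*((6/23 - 1*156) - 33) = 94*((6/23 - 156) - 33) = 94*(-3582/23 - 33) = 94*(-4341/23) = -408054/23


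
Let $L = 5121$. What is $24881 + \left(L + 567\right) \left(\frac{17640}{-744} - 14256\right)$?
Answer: $- \frac{2517141337}{31} \approx -8.1198 \cdot 10^{7}$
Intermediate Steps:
$24881 + \left(L + 567\right) \left(\frac{17640}{-744} - 14256\right) = 24881 + \left(5121 + 567\right) \left(\frac{17640}{-744} - 14256\right) = 24881 + 5688 \left(17640 \left(- \frac{1}{744}\right) - 14256\right) = 24881 + 5688 \left(- \frac{735}{31} - 14256\right) = 24881 + 5688 \left(- \frac{442671}{31}\right) = 24881 - \frac{2517912648}{31} = - \frac{2517141337}{31}$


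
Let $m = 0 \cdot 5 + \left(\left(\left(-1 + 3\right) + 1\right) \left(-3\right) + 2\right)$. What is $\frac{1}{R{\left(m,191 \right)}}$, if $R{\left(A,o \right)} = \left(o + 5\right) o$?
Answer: $\frac{1}{37436} \approx 2.6712 \cdot 10^{-5}$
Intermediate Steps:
$m = -7$ ($m = 0 + \left(\left(2 + 1\right) \left(-3\right) + 2\right) = 0 + \left(3 \left(-3\right) + 2\right) = 0 + \left(-9 + 2\right) = 0 - 7 = -7$)
$R{\left(A,o \right)} = o \left(5 + o\right)$ ($R{\left(A,o \right)} = \left(5 + o\right) o = o \left(5 + o\right)$)
$\frac{1}{R{\left(m,191 \right)}} = \frac{1}{191 \left(5 + 191\right)} = \frac{1}{191 \cdot 196} = \frac{1}{37436}$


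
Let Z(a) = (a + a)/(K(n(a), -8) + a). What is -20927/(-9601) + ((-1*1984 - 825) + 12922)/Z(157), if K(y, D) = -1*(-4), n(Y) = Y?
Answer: 15638852071/3014714 ≈ 5187.5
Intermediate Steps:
K(y, D) = 4
Z(a) = 2*a/(4 + a) (Z(a) = (a + a)/(4 + a) = (2*a)/(4 + a) = 2*a/(4 + a))
-20927/(-9601) + ((-1*1984 - 825) + 12922)/Z(157) = -20927/(-9601) + ((-1*1984 - 825) + 12922)/((2*157/(4 + 157))) = -20927*(-1/9601) + ((-1984 - 825) + 12922)/((2*157/161)) = 20927/9601 + (-2809 + 12922)/((2*157*(1/161))) = 20927/9601 + 10113/(314/161) = 20927/9601 + 10113*(161/314) = 20927/9601 + 1628193/314 = 15638852071/3014714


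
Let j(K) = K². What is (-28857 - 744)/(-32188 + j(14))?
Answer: 9867/10664 ≈ 0.92526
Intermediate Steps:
(-28857 - 744)/(-32188 + j(14)) = (-28857 - 744)/(-32188 + 14²) = -29601/(-32188 + 196) = -29601/(-31992) = -29601*(-1/31992) = 9867/10664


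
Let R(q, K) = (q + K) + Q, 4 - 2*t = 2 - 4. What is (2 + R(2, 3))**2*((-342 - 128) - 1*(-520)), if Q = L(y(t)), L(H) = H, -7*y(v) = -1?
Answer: 125000/49 ≈ 2551.0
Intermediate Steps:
t = 3 (t = 2 - (2 - 4)/2 = 2 - 1/2*(-2) = 2 + 1 = 3)
y(v) = 1/7 (y(v) = -1/7*(-1) = 1/7)
Q = 1/7 ≈ 0.14286
R(q, K) = 1/7 + K + q (R(q, K) = (q + K) + 1/7 = (K + q) + 1/7 = 1/7 + K + q)
(2 + R(2, 3))**2*((-342 - 128) - 1*(-520)) = (2 + (1/7 + 3 + 2))**2*((-342 - 128) - 1*(-520)) = (2 + 36/7)**2*(-470 + 520) = (50/7)**2*50 = (2500/49)*50 = 125000/49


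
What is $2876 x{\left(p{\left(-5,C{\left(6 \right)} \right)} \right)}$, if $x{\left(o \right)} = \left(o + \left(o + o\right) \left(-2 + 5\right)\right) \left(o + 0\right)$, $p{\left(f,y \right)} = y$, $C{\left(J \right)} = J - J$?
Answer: $0$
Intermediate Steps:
$C{\left(J \right)} = 0$
$x{\left(o \right)} = 7 o^{2}$ ($x{\left(o \right)} = \left(o + 2 o 3\right) o = \left(o + 6 o\right) o = 7 o o = 7 o^{2}$)
$2876 x{\left(p{\left(-5,C{\left(6 \right)} \right)} \right)} = 2876 \cdot 7 \cdot 0^{2} = 2876 \cdot 7 \cdot 0 = 2876 \cdot 0 = 0$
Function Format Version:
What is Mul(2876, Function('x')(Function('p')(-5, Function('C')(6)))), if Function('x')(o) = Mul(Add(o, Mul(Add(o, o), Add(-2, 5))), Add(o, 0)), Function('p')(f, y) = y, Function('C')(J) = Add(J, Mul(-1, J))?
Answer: 0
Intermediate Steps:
Function('C')(J) = 0
Function('x')(o) = Mul(7, Pow(o, 2)) (Function('x')(o) = Mul(Add(o, Mul(Mul(2, o), 3)), o) = Mul(Add(o, Mul(6, o)), o) = Mul(Mul(7, o), o) = Mul(7, Pow(o, 2)))
Mul(2876, Function('x')(Function('p')(-5, Function('C')(6)))) = Mul(2876, Mul(7, Pow(0, 2))) = Mul(2876, Mul(7, 0)) = Mul(2876, 0) = 0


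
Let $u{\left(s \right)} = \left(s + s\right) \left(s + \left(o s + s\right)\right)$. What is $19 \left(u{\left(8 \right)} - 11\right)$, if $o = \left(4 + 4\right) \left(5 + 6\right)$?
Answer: $218671$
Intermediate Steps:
$o = 88$ ($o = 8 \cdot 11 = 88$)
$u{\left(s \right)} = 180 s^{2}$ ($u{\left(s \right)} = \left(s + s\right) \left(s + \left(88 s + s\right)\right) = 2 s \left(s + 89 s\right) = 2 s 90 s = 180 s^{2}$)
$19 \left(u{\left(8 \right)} - 11\right) = 19 \left(180 \cdot 8^{2} - 11\right) = 19 \left(180 \cdot 64 - 11\right) = 19 \left(11520 - 11\right) = 19 \cdot 11509 = 218671$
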